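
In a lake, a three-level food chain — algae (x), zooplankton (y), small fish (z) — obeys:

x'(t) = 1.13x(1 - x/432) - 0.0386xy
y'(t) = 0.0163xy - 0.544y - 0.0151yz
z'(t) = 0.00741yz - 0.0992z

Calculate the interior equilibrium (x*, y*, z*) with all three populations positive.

x* ≈ 234, y* ≈ 13.4, z* ≈ 217

From dz/dt = 0: 0.00741y* = 0.0992, so y* = 13.4.
From dx/dt = 0: 1.13(1 - x*/432) = 0.0386·13.4, giving x* = 432·(1 - 0.457) = 234.
From dy/dt = 0: 0.0163·234 - 0.544 = 0.0151z*, so z* = 3.28/0.0151 = 217.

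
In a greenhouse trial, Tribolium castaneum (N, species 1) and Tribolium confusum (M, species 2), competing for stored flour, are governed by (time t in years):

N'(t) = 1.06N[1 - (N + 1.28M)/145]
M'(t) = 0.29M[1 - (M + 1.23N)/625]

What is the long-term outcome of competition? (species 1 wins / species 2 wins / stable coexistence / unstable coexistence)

species 2 excludes species 1

Compare the nullcline intercepts: K1/α12 = 145/1.28 = 113 < K2 = 625; K2/α21 = 625/1.23 = 508 > K1 = 145.
Since the inequalities point opposite ways, species 2 can invade but species 1 cannot.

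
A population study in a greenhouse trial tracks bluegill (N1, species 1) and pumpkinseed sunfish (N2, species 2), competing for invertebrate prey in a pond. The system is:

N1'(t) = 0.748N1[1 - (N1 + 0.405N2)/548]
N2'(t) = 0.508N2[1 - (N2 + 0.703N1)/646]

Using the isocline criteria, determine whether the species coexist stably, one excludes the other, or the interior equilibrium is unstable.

Compare the nullcline intercepts: K1/α12 = 548/0.405 = 1350 > K2 = 646; K2/α21 = 646/0.703 = 919 > K1 = 548.
Since both inequalities hold, each species can invade when rare, so the interior equilibrium is stable.

stable coexistence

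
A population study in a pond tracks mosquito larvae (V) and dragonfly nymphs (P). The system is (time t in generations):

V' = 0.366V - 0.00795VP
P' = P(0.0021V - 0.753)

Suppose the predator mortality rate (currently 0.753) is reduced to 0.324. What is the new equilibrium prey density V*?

At the interior fixed point, setting dP/dt = 0 with P > 0 fixes V* = (predator death rate)/(VP coefficient) — independent of the other coefficients.
With the change, V* = 0.324/0.0021 = 154; it falls from 359.

V* ≈ 154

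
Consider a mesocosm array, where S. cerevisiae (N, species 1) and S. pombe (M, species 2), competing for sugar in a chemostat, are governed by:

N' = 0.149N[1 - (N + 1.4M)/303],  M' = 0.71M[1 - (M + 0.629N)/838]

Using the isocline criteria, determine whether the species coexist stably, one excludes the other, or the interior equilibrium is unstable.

species 2 excludes species 1

Compare the nullcline intercepts: K1/α12 = 303/1.4 = 216 < K2 = 838; K2/α21 = 838/0.629 = 1330 > K1 = 303.
Since the inequalities point opposite ways, species 2 can invade but species 1 cannot.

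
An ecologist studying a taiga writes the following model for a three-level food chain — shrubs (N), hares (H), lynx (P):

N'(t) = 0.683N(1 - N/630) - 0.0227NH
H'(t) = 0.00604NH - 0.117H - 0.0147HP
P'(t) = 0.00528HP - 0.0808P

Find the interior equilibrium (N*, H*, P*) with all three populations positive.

From dP/dt = 0: 0.00528H* = 0.0808, so H* = 15.3.
From dN/dt = 0: 0.683(1 - N*/630) = 0.0227·15.3, giving N* = 630·(1 - 0.509) = 310.
From dH/dt = 0: 0.00604·310 - 0.117 = 0.0147P*, so P* = 1.75/0.0147 = 119.

N* ≈ 310, H* ≈ 15.3, P* ≈ 119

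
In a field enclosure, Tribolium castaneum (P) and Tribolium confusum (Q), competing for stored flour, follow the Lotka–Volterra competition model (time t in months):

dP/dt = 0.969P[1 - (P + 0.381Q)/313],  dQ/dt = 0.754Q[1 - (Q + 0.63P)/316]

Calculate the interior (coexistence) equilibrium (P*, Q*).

P* ≈ 253, Q* ≈ 156

Setting both brackets to zero gives the nullclines P + 0.381Q = 313 and 0.63P + Q = 316.
Substituting Q = 316 - 0.63P into the first: P(1 - 0.381·0.63) = 313 - 0.381·316.
So P* = 193/0.76 = 253, and then Q* = 316 - 0.63·253 = 156.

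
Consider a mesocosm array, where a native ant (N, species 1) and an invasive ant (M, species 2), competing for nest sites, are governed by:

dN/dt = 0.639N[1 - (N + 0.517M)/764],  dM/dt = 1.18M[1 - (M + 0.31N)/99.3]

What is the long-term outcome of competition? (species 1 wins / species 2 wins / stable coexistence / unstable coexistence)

species 1 excludes species 2

Compare the nullcline intercepts: K1/α12 = 764/0.517 = 1480 > K2 = 99.3; K2/α21 = 99.3/0.31 = 320 < K1 = 764.
Since the inequalities point opposite ways, species 1 can invade but species 2 cannot.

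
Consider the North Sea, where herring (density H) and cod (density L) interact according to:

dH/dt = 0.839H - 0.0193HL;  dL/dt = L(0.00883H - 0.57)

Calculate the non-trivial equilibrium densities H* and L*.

H* ≈ 64.6, L* ≈ 43.5

Set dL/dt = 0 with L > 0: 0.00883H - 0.57 = 0, so H* = 0.57/0.00883 = 64.6.
Set dH/dt = 0 with H > 0: 0.839 - 0.0193L = 0, so L* = 0.839/0.0193 = 43.5.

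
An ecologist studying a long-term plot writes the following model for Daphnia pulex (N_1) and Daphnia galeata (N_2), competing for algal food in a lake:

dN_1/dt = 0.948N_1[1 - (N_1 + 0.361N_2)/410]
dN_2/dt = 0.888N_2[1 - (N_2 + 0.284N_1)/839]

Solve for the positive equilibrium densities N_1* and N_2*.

N_1* ≈ 119, N_2* ≈ 805

Setting both brackets to zero gives the nullclines N_1 + 0.361N_2 = 410 and 0.284N_1 + N_2 = 839.
Substituting N_2 = 839 - 0.284N_1 into the first: N_1(1 - 0.361·0.284) = 410 - 0.361·839.
So N_1* = 107/0.897 = 119, and then N_2* = 839 - 0.284·119 = 805.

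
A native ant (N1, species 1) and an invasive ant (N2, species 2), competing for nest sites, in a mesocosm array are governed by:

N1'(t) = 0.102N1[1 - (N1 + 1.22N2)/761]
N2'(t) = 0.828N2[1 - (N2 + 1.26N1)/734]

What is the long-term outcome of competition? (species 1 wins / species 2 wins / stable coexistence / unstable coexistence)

Compare the nullcline intercepts: K1/α12 = 761/1.22 = 624 < K2 = 734; K2/α21 = 734/1.26 = 583 < K1 = 761.
Since both are reversed, neither can invade when rare; the interior point is a saddle.

unstable coexistence (outcome depends on initial conditions)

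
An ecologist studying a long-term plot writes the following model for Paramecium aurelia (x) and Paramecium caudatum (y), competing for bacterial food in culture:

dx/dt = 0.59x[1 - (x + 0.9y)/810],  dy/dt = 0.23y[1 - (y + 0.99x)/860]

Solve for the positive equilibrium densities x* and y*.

x* ≈ 330, y* ≈ 533

Setting both brackets to zero gives the nullclines x + 0.9y = 810 and 0.99x + y = 860.
Substituting y = 860 - 0.99x into the first: x(1 - 0.9·0.99) = 810 - 0.9·860.
So x* = 36/0.109 = 330, and then y* = 860 - 0.99·330 = 533.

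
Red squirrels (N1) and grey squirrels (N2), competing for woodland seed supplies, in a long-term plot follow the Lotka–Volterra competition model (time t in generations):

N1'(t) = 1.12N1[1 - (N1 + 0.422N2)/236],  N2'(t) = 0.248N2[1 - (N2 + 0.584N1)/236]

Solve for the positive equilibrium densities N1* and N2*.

Setting both brackets to zero gives the nullclines N1 + 0.422N2 = 236 and 0.584N1 + N2 = 236.
Substituting N2 = 236 - 0.584N1 into the first: N1(1 - 0.422·0.584) = 236 - 0.422·236.
So N1* = 136/0.754 = 181, and then N2* = 236 - 0.584·181 = 130.

N1* ≈ 181, N2* ≈ 130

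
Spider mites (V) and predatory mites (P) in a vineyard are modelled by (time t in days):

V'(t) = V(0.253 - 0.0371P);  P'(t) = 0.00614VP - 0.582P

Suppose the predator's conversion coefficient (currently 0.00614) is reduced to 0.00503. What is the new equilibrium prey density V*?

V* ≈ 116

At the interior fixed point, setting dP/dt = 0 with P > 0 fixes V* = (predator death rate)/(VP coefficient) — independent of the other coefficients.
With the change, V* = 0.582/0.00503 = 116; it rises from 94.8.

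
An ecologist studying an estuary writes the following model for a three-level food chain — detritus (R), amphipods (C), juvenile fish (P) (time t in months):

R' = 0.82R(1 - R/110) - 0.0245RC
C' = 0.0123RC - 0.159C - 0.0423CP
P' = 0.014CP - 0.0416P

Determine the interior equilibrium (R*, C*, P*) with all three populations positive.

R* ≈ 100, C* ≈ 2.97, P* ≈ 25.4

From dP/dt = 0: 0.014C* = 0.0416, so C* = 2.97.
From dR/dt = 0: 0.82(1 - R*/110) = 0.0245·2.97, giving R* = 110·(1 - 0.0888) = 100.
From dC/dt = 0: 0.0123·100 - 0.159 = 0.0423P*, so P* = 1.07/0.0423 = 25.4.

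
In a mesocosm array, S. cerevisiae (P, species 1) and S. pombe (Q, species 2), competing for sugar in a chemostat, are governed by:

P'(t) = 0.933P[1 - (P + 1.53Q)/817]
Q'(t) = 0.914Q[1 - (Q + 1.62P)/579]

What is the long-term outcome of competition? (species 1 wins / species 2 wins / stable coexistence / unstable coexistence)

unstable coexistence (outcome depends on initial conditions)

Compare the nullcline intercepts: K1/α12 = 817/1.53 = 534 < K2 = 579; K2/α21 = 579/1.62 = 357 < K1 = 817.
Since both are reversed, neither can invade when rare; the interior point is a saddle.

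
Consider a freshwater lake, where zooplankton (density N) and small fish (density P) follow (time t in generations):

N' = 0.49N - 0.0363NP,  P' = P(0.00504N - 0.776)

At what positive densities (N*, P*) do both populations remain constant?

Set dP/dt = 0 with P > 0: 0.00504N - 0.776 = 0, so N* = 0.776/0.00504 = 154.
Set dN/dt = 0 with N > 0: 0.49 - 0.0363P = 0, so P* = 0.49/0.0363 = 13.5.

N* ≈ 154, P* ≈ 13.5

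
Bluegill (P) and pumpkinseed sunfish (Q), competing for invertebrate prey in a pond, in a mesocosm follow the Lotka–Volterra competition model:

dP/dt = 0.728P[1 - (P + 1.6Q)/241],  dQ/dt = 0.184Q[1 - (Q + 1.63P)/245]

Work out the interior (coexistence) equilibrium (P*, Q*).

Setting both brackets to zero gives the nullclines P + 1.6Q = 241 and 1.63P + Q = 245.
Substituting Q = 245 - 1.63P into the first: P(1 - 1.6·1.63) = 241 - 1.6·245.
So P* = -151/-1.61 = 93.9, and then Q* = 245 - 1.63·93.9 = 91.9.

P* ≈ 93.9, Q* ≈ 91.9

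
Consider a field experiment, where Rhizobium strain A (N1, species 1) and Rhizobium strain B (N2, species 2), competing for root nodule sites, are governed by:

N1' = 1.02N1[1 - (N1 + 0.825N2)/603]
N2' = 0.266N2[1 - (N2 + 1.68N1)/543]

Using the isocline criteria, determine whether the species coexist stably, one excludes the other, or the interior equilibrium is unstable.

Compare the nullcline intercepts: K1/α12 = 603/0.825 = 731 > K2 = 543; K2/α21 = 543/1.68 = 323 < K1 = 603.
Since the inequalities point opposite ways, species 1 can invade but species 2 cannot.

species 1 excludes species 2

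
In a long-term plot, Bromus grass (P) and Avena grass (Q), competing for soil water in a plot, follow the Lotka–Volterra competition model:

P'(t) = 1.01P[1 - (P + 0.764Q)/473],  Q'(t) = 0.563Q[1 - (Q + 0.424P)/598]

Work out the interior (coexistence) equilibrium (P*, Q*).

Setting both brackets to zero gives the nullclines P + 0.764Q = 473 and 0.424P + Q = 598.
Substituting Q = 598 - 0.424P into the first: P(1 - 0.764·0.424) = 473 - 0.764·598.
So P* = 16.1/0.676 = 23.9, and then Q* = 598 - 0.424·23.9 = 588.

P* ≈ 23.9, Q* ≈ 588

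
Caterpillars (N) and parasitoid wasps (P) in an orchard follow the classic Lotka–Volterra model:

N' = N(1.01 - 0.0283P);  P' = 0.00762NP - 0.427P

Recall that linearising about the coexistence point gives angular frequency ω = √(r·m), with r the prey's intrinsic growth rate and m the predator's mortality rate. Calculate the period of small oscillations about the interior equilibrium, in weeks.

Here r = 1.01 and m = 0.427, so r·m = 0.431.
ω = √0.431 = 0.657 per week, hence T = 2π/ω ≈ 9.57 weeks.

T ≈ 9.57 weeks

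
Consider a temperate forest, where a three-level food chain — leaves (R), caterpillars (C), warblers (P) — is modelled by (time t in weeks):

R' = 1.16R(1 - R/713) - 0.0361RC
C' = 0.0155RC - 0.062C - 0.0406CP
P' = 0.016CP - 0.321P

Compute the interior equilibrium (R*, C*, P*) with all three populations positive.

From dP/dt = 0: 0.016C* = 0.321, so C* = 20.1.
From dR/dt = 0: 1.16(1 - R*/713) = 0.0361·20.1, giving R* = 713·(1 - 0.624) = 268.
From dC/dt = 0: 0.0155·268 - 0.062 = 0.0406P*, so P* = 4.09/0.0406 = 101.

R* ≈ 268, C* ≈ 20.1, P* ≈ 101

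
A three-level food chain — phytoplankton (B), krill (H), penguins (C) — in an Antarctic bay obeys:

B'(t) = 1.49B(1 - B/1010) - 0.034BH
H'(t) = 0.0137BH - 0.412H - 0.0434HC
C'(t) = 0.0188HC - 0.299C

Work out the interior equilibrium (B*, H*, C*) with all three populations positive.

From dC/dt = 0: 0.0188H* = 0.299, so H* = 15.9.
From dB/dt = 0: 1.49(1 - B*/1010) = 0.034·15.9, giving B* = 1010·(1 - 0.363) = 643.
From dH/dt = 0: 0.0137·643 - 0.412 = 0.0434C*, so C* = 8.4/0.0434 = 194.

B* ≈ 643, H* ≈ 15.9, C* ≈ 194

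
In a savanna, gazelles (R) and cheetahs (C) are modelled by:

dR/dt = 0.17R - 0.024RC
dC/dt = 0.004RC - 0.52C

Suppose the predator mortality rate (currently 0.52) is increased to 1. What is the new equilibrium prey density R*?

R* ≈ 250

At the interior fixed point, setting dC/dt = 0 with C > 0 fixes R* = (predator death rate)/(RC coefficient) — independent of the other coefficients.
With the change, R* = 1/0.004 = 250; it rises from 130.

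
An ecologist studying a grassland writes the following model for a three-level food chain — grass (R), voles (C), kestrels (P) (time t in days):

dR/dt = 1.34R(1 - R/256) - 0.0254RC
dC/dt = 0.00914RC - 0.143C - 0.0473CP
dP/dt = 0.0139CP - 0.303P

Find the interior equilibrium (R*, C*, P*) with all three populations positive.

R* ≈ 150, C* ≈ 21.8, P* ≈ 26

From dP/dt = 0: 0.0139C* = 0.303, so C* = 21.8.
From dR/dt = 0: 1.34(1 - R*/256) = 0.0254·21.8, giving R* = 256·(1 - 0.413) = 150.
From dC/dt = 0: 0.00914·150 - 0.143 = 0.0473P*, so P* = 1.23/0.0473 = 26.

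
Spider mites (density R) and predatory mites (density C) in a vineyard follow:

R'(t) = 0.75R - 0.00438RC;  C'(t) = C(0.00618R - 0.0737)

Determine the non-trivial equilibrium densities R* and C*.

R* ≈ 11.9, C* ≈ 171

Set dC/dt = 0 with C > 0: 0.00618R - 0.0737 = 0, so R* = 0.0737/0.00618 = 11.9.
Set dR/dt = 0 with R > 0: 0.75 - 0.00438C = 0, so C* = 0.75/0.00438 = 171.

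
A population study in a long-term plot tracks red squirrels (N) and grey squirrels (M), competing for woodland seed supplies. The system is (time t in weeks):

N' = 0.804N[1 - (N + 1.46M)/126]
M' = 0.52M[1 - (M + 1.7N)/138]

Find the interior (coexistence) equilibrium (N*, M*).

Setting both brackets to zero gives the nullclines N + 1.46M = 126 and 1.7N + M = 138.
Substituting M = 138 - 1.7N into the first: N(1 - 1.46·1.7) = 126 - 1.46·138.
So N* = -75.5/-1.48 = 50.9, and then M* = 138 - 1.7·50.9 = 51.4.

N* ≈ 50.9, M* ≈ 51.4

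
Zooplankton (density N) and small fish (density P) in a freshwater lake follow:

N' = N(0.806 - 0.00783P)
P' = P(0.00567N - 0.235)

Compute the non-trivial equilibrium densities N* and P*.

N* ≈ 41.4, P* ≈ 103

Set dP/dt = 0 with P > 0: 0.00567N - 0.235 = 0, so N* = 0.235/0.00567 = 41.4.
Set dN/dt = 0 with N > 0: 0.806 - 0.00783P = 0, so P* = 0.806/0.00783 = 103.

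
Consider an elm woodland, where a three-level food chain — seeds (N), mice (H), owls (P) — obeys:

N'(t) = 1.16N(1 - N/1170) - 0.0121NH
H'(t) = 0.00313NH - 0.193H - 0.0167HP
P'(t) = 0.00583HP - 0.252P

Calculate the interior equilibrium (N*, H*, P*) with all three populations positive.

From dP/dt = 0: 0.00583H* = 0.252, so H* = 43.2.
From dN/dt = 0: 1.16(1 - N*/1170) = 0.0121·43.2, giving N* = 1170·(1 - 0.451) = 642.
From dH/dt = 0: 0.00313·642 - 0.193 = 0.0167P*, so P* = 1.82/0.0167 = 109.

N* ≈ 642, H* ≈ 43.2, P* ≈ 109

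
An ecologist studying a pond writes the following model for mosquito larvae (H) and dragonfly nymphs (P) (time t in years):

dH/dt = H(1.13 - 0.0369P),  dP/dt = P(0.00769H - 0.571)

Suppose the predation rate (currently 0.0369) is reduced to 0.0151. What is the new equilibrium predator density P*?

At the interior fixed point, setting dH/dt = 0 with H > 0 fixes P* = (prey growth rate)/(HP coefficient) — independent of the other coefficients.
With the change, P* = 1.13/0.0151 = 74.8; it rises from 30.6.

P* ≈ 74.8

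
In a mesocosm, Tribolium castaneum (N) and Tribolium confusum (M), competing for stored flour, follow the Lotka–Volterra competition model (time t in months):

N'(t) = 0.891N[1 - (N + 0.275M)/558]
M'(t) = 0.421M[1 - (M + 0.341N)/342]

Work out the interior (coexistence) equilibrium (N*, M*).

Setting both brackets to zero gives the nullclines N + 0.275M = 558 and 0.341N + M = 342.
Substituting M = 342 - 0.341N into the first: N(1 - 0.275·0.341) = 558 - 0.275·342.
So N* = 464/0.906 = 512, and then M* = 342 - 0.341·512 = 167.

N* ≈ 512, M* ≈ 167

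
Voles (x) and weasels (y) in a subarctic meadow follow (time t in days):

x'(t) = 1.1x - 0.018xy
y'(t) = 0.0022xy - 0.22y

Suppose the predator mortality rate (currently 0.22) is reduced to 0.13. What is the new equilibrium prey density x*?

x* ≈ 59.1

At the interior fixed point, setting dy/dt = 0 with y > 0 fixes x* = (predator death rate)/(xy coefficient) — independent of the other coefficients.
With the change, x* = 0.13/0.0022 = 59.1; it falls from 100.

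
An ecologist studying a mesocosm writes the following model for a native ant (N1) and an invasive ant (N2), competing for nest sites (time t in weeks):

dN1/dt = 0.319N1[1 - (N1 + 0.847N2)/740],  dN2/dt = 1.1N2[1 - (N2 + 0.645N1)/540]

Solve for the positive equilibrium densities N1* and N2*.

Setting both brackets to zero gives the nullclines N1 + 0.847N2 = 740 and 0.645N1 + N2 = 540.
Substituting N2 = 540 - 0.645N1 into the first: N1(1 - 0.847·0.645) = 740 - 0.847·540.
So N1* = 283/0.454 = 623, and then N2* = 540 - 0.645·623 = 138.

N1* ≈ 623, N2* ≈ 138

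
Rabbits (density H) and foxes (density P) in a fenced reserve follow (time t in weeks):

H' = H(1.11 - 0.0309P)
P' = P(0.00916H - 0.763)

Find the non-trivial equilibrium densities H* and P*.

H* ≈ 83.3, P* ≈ 35.9

Set dP/dt = 0 with P > 0: 0.00916H - 0.763 = 0, so H* = 0.763/0.00916 = 83.3.
Set dH/dt = 0 with H > 0: 1.11 - 0.0309P = 0, so P* = 1.11/0.0309 = 35.9.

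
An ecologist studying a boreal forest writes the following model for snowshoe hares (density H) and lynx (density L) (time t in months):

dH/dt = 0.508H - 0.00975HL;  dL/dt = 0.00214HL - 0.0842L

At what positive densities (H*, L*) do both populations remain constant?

H* ≈ 39.3, L* ≈ 52.1

Set dL/dt = 0 with L > 0: 0.00214H - 0.0842 = 0, so H* = 0.0842/0.00214 = 39.3.
Set dH/dt = 0 with H > 0: 0.508 - 0.00975L = 0, so L* = 0.508/0.00975 = 52.1.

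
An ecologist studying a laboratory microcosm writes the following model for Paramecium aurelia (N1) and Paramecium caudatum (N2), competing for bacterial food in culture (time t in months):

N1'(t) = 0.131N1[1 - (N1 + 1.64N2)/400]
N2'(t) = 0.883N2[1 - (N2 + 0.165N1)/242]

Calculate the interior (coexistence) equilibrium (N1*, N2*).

Setting both brackets to zero gives the nullclines N1 + 1.64N2 = 400 and 0.165N1 + N2 = 242.
Substituting N2 = 242 - 0.165N1 into the first: N1(1 - 1.64·0.165) = 400 - 1.64·242.
So N1* = 3.12/0.729 = 4.28, and then N2* = 242 - 0.165·4.28 = 241.

N1* ≈ 4.28, N2* ≈ 241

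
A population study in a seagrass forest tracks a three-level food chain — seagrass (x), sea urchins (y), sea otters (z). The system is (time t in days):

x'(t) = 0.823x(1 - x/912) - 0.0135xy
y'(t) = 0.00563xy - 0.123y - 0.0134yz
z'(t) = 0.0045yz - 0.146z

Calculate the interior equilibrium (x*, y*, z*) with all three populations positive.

x* ≈ 427, y* ≈ 32.4, z* ≈ 170

From dz/dt = 0: 0.0045y* = 0.146, so y* = 32.4.
From dx/dt = 0: 0.823(1 - x*/912) = 0.0135·32.4, giving x* = 912·(1 - 0.532) = 427.
From dy/dt = 0: 0.00563·427 - 0.123 = 0.0134z*, so z* = 2.28/0.0134 = 170.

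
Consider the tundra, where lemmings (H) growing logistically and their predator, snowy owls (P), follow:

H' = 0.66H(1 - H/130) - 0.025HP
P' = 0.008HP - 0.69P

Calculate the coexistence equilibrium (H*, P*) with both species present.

H* ≈ 86.2, P* ≈ 8.88

From dP/dt = 0 with P > 0: 0.008H* = 0.69, so H* = 86.2.
Substitute into dH/dt = 0: 0.66(1 - 86.2/130) = 0.025P*.
The bracket is 0.337, giving P* = 0.222/0.025 = 8.88.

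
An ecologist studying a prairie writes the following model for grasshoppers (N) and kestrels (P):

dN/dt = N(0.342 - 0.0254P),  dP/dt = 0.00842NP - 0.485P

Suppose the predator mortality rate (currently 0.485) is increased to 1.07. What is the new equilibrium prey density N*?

At the interior fixed point, setting dP/dt = 0 with P > 0 fixes N* = (predator death rate)/(NP coefficient) — independent of the other coefficients.
With the change, N* = 1.07/0.00842 = 127; it rises from 57.6.

N* ≈ 127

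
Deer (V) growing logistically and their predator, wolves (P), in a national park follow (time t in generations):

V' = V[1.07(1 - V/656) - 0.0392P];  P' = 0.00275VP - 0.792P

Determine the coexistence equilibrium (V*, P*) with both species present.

V* ≈ 288, P* ≈ 15.3

From dP/dt = 0 with P > 0: 0.00275V* = 0.792, so V* = 288.
Substitute into dV/dt = 0: 1.07(1 - 288/656) = 0.0392P*.
The bracket is 0.561, giving P* = 0.6/0.0392 = 15.3.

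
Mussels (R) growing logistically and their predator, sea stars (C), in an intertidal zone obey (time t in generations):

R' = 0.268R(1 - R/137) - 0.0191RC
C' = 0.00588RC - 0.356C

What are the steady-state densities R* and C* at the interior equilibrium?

R* ≈ 60.5, C* ≈ 7.83

From dC/dt = 0 with C > 0: 0.00588R* = 0.356, so R* = 60.5.
Substitute into dR/dt = 0: 0.268(1 - 60.5/137) = 0.0191C*.
The bracket is 0.558, giving C* = 0.15/0.0191 = 7.83.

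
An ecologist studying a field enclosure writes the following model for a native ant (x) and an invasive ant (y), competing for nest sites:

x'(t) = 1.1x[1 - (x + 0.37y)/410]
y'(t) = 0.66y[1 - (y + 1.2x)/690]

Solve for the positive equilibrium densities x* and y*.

Setting both brackets to zero gives the nullclines x + 0.37y = 410 and 1.2x + y = 690.
Substituting y = 690 - 1.2x into the first: x(1 - 0.37·1.2) = 410 - 0.37·690.
So x* = 155/0.556 = 278, and then y* = 690 - 1.2·278 = 356.

x* ≈ 278, y* ≈ 356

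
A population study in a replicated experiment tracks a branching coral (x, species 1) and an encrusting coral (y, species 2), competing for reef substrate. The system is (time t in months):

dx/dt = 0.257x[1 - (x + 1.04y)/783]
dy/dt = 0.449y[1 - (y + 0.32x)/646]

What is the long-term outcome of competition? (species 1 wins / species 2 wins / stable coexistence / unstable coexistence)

Compare the nullcline intercepts: K1/α12 = 783/1.04 = 753 > K2 = 646; K2/α21 = 646/0.32 = 2020 > K1 = 783.
Since both inequalities hold, each species can invade when rare, so the interior equilibrium is stable.

stable coexistence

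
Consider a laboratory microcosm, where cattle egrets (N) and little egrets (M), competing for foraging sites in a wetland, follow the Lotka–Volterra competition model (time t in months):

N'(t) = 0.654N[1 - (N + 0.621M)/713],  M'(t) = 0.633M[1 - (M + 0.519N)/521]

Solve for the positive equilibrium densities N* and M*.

Setting both brackets to zero gives the nullclines N + 0.621M = 713 and 0.519N + M = 521.
Substituting M = 521 - 0.519N into the first: N(1 - 0.621·0.519) = 713 - 0.621·521.
So N* = 389/0.678 = 575, and then M* = 521 - 0.519·575 = 223.

N* ≈ 575, M* ≈ 223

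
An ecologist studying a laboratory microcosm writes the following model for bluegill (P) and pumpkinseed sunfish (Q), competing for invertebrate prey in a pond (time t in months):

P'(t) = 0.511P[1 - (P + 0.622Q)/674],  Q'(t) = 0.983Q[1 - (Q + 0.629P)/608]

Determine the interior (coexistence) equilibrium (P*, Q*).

Setting both brackets to zero gives the nullclines P + 0.622Q = 674 and 0.629P + Q = 608.
Substituting Q = 608 - 0.629P into the first: P(1 - 0.622·0.629) = 674 - 0.622·608.
So P* = 296/0.609 = 486, and then Q* = 608 - 0.629·486 = 302.

P* ≈ 486, Q* ≈ 302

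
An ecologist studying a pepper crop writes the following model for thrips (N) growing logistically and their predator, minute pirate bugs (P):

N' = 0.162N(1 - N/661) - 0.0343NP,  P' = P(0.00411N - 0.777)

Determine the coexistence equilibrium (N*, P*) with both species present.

From dP/dt = 0 with P > 0: 0.00411N* = 0.777, so N* = 189.
Substitute into dN/dt = 0: 0.162(1 - 189/661) = 0.0343P*.
The bracket is 0.714, giving P* = 0.116/0.0343 = 3.37.

N* ≈ 189, P* ≈ 3.37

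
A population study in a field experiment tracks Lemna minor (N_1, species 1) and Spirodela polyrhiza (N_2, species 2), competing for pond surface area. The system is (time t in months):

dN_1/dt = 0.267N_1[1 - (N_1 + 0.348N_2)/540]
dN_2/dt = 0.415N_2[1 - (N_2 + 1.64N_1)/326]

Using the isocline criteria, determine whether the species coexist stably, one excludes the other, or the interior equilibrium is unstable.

Compare the nullcline intercepts: K1/α12 = 540/0.348 = 1550 > K2 = 326; K2/α21 = 326/1.64 = 199 < K1 = 540.
Since the inequalities point opposite ways, species 1 can invade but species 2 cannot.

species 1 excludes species 2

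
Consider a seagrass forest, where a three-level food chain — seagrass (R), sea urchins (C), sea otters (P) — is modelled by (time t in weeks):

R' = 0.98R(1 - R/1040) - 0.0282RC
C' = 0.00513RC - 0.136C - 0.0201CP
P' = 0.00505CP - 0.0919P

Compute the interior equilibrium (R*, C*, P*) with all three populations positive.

R* ≈ 495, C* ≈ 18.2, P* ≈ 120

From dP/dt = 0: 0.00505C* = 0.0919, so C* = 18.2.
From dR/dt = 0: 0.98(1 - R*/1040) = 0.0282·18.2, giving R* = 1040·(1 - 0.524) = 495.
From dC/dt = 0: 0.00513·495 - 0.136 = 0.0201P*, so P* = 2.41/0.0201 = 120.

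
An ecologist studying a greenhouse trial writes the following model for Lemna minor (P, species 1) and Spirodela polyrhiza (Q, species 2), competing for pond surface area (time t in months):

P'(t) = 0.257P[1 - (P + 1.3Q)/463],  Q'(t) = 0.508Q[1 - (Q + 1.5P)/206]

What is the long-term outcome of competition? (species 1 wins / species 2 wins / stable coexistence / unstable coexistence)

Compare the nullcline intercepts: K1/α12 = 463/1.3 = 356 > K2 = 206; K2/α21 = 206/1.5 = 137 < K1 = 463.
Since the inequalities point opposite ways, species 1 can invade but species 2 cannot.

species 1 excludes species 2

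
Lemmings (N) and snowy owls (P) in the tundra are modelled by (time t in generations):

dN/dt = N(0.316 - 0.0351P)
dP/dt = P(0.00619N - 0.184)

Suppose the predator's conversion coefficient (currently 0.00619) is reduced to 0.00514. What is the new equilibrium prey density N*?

N* ≈ 35.8

At the interior fixed point, setting dP/dt = 0 with P > 0 fixes N* = (predator death rate)/(NP coefficient) — independent of the other coefficients.
With the change, N* = 0.184/0.00514 = 35.8; it rises from 29.7.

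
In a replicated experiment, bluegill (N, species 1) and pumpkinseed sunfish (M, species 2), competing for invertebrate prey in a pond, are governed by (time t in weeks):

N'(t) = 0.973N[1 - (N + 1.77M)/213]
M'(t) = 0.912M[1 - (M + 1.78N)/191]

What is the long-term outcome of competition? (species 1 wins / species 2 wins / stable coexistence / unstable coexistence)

Compare the nullcline intercepts: K1/α12 = 213/1.77 = 120 < K2 = 191; K2/α21 = 191/1.78 = 107 < K1 = 213.
Since both are reversed, neither can invade when rare; the interior point is a saddle.

unstable coexistence (outcome depends on initial conditions)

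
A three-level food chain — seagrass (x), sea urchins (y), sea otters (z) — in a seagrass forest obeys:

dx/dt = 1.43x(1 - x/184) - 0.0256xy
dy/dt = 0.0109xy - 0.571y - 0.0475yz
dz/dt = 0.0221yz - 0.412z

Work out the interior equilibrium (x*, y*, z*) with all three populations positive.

From dz/dt = 0: 0.0221y* = 0.412, so y* = 18.6.
From dx/dt = 0: 1.43(1 - x*/184) = 0.0256·18.6, giving x* = 184·(1 - 0.334) = 123.
From dy/dt = 0: 0.0109·123 - 0.571 = 0.0475z*, so z* = 0.765/0.0475 = 16.1.

x* ≈ 123, y* ≈ 18.6, z* ≈ 16.1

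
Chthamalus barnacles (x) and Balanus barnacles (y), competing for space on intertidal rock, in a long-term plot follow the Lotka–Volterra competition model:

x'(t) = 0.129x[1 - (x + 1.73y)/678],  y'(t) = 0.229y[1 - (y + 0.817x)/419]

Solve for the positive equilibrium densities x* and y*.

x* ≈ 113, y* ≈ 326

Setting both brackets to zero gives the nullclines x + 1.73y = 678 and 0.817x + y = 419.
Substituting y = 419 - 0.817x into the first: x(1 - 1.73·0.817) = 678 - 1.73·419.
So x* = -46.9/-0.413 = 113, and then y* = 419 - 0.817·113 = 326.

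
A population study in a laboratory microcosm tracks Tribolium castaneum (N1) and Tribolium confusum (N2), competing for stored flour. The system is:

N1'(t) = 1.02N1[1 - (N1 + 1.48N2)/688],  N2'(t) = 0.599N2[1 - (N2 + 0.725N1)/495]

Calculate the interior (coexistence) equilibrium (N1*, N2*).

N1* ≈ 611, N2* ≈ 52.1

Setting both brackets to zero gives the nullclines N1 + 1.48N2 = 688 and 0.725N1 + N2 = 495.
Substituting N2 = 495 - 0.725N1 into the first: N1(1 - 1.48·0.725) = 688 - 1.48·495.
So N1* = -44.6/-0.073 = 611, and then N2* = 495 - 0.725·611 = 52.1.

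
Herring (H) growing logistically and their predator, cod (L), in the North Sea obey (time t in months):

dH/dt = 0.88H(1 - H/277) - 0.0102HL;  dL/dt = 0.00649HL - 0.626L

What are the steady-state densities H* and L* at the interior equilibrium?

From dL/dt = 0 with L > 0: 0.00649H* = 0.626, so H* = 96.5.
Substitute into dH/dt = 0: 0.88(1 - 96.5/277) = 0.0102L*.
The bracket is 0.652, giving L* = 0.574/0.0102 = 56.2.

H* ≈ 96.5, L* ≈ 56.2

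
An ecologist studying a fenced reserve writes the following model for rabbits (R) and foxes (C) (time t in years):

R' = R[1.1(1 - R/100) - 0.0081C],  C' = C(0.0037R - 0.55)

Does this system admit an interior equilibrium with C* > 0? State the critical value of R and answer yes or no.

Threshold R = 149; K < 149, so no, the predator goes extinct.

The predator equation gives dC/dt > 0 only when R > 0.55/0.0037 = 149.
Without the predator, R → K = 100. Since 100 < 149, the predator cannot invade.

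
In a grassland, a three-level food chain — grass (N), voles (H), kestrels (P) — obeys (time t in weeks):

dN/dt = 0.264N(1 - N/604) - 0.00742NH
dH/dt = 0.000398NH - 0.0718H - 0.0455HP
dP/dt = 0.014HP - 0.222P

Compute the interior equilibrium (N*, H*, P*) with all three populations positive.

From dP/dt = 0: 0.014H* = 0.222, so H* = 15.9.
From dN/dt = 0: 0.264(1 - N*/604) = 0.00742·15.9, giving N* = 604·(1 - 0.446) = 335.
From dH/dt = 0: 0.000398·335 - 0.0718 = 0.0455P*, so P* = 0.0615/0.0455 = 1.35.

N* ≈ 335, H* ≈ 15.9, P* ≈ 1.35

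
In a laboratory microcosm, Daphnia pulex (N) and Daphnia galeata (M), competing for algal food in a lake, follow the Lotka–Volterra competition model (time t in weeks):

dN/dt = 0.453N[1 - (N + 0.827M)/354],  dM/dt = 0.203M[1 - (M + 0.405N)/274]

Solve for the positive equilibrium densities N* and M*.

Setting both brackets to zero gives the nullclines N + 0.827M = 354 and 0.405N + M = 274.
Substituting M = 274 - 0.405N into the first: N(1 - 0.827·0.405) = 354 - 0.827·274.
So N* = 127/0.665 = 192, and then M* = 274 - 0.405·192 = 196.

N* ≈ 192, M* ≈ 196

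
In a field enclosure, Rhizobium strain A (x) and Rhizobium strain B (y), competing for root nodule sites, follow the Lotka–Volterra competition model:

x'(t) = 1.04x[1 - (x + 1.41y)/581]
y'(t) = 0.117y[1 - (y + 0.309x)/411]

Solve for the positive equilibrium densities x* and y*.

Setting both brackets to zero gives the nullclines x + 1.41y = 581 and 0.309x + y = 411.
Substituting y = 411 - 0.309x into the first: x(1 - 1.41·0.309) = 581 - 1.41·411.
So x* = 1.49/0.564 = 2.64, and then y* = 411 - 0.309·2.64 = 410.

x* ≈ 2.64, y* ≈ 410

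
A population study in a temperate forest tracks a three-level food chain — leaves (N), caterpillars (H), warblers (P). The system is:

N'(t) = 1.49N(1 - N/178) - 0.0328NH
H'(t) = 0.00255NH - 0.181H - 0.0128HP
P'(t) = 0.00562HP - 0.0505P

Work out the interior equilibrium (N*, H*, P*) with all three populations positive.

N* ≈ 143, H* ≈ 8.99, P* ≈ 14.3

From dP/dt = 0: 0.00562H* = 0.0505, so H* = 8.99.
From dN/dt = 0: 1.49(1 - N*/178) = 0.0328·8.99, giving N* = 178·(1 - 0.198) = 143.
From dH/dt = 0: 0.00255·143 - 0.181 = 0.0128P*, so P* = 0.183/0.0128 = 14.3.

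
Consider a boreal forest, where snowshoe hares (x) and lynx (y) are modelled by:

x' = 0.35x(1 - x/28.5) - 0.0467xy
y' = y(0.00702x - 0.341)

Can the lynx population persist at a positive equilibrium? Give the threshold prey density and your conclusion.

The predator equation gives dy/dt > 0 only when x > 0.341/0.00702 = 48.6.
Without the predator, x → K = 28.5. Since 28.5 < 48.6, the predator cannot invade.

Threshold x = 48.6; K < 48.6, so no, the predator goes extinct.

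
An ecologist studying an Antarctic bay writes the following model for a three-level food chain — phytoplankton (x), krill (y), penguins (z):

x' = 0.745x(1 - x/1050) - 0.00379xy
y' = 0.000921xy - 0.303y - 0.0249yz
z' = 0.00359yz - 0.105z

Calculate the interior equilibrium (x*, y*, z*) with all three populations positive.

x* ≈ 894, y* ≈ 29.2, z* ≈ 20.9

From dz/dt = 0: 0.00359y* = 0.105, so y* = 29.2.
From dx/dt = 0: 0.745(1 - x*/1050) = 0.00379·29.2, giving x* = 1050·(1 - 0.149) = 894.
From dy/dt = 0: 0.000921·894 - 0.303 = 0.0249z*, so z* = 0.52/0.0249 = 20.9.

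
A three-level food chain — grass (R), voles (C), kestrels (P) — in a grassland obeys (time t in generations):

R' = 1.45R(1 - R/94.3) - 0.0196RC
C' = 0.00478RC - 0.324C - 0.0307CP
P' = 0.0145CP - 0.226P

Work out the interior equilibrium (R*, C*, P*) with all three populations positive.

R* ≈ 74.4, C* ≈ 15.6, P* ≈ 1.04

From dP/dt = 0: 0.0145C* = 0.226, so C* = 15.6.
From dR/dt = 0: 1.45(1 - R*/94.3) = 0.0196·15.6, giving R* = 94.3·(1 - 0.211) = 74.4.
From dC/dt = 0: 0.00478·74.4 - 0.324 = 0.0307P*, so P* = 0.0318/0.0307 = 1.04.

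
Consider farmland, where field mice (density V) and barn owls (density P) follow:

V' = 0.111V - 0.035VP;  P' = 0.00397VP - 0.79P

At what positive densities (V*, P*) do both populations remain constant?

Set dP/dt = 0 with P > 0: 0.00397V - 0.79 = 0, so V* = 0.79/0.00397 = 199.
Set dV/dt = 0 with V > 0: 0.111 - 0.035P = 0, so P* = 0.111/0.035 = 3.17.

V* ≈ 199, P* ≈ 3.17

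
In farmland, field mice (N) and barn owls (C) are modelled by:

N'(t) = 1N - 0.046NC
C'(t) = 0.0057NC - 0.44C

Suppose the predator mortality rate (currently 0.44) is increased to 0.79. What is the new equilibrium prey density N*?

N* ≈ 139

At the interior fixed point, setting dC/dt = 0 with C > 0 fixes N* = (predator death rate)/(NC coefficient) — independent of the other coefficients.
With the change, N* = 0.79/0.0057 = 139; it rises from 77.2.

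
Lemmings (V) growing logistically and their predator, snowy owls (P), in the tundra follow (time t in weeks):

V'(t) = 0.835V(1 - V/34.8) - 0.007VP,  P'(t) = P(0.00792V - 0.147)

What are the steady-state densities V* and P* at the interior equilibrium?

V* ≈ 18.6, P* ≈ 55.7

From dP/dt = 0 with P > 0: 0.00792V* = 0.147, so V* = 18.6.
Substitute into dV/dt = 0: 0.835(1 - 18.6/34.8) = 0.007P*.
The bracket is 0.467, giving P* = 0.39/0.007 = 55.7.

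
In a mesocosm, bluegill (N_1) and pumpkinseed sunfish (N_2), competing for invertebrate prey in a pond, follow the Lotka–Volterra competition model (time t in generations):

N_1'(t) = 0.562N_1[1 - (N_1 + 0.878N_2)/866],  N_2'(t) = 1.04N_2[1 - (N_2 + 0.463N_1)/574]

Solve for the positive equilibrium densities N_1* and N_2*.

Setting both brackets to zero gives the nullclines N_1 + 0.878N_2 = 866 and 0.463N_1 + N_2 = 574.
Substituting N_2 = 574 - 0.463N_1 into the first: N_1(1 - 0.878·0.463) = 866 - 0.878·574.
So N_1* = 362/0.593 = 610, and then N_2* = 574 - 0.463·610 = 292.

N_1* ≈ 610, N_2* ≈ 292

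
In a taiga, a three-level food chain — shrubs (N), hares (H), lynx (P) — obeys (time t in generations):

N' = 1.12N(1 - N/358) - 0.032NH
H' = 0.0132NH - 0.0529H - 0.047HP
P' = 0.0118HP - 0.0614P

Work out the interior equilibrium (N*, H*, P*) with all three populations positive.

N* ≈ 305, H* ≈ 5.2, P* ≈ 84.5

From dP/dt = 0: 0.0118H* = 0.0614, so H* = 5.2.
From dN/dt = 0: 1.12(1 - N*/358) = 0.032·5.2, giving N* = 358·(1 - 0.149) = 305.
From dH/dt = 0: 0.0132·305 - 0.0529 = 0.047P*, so P* = 3.97/0.047 = 84.5.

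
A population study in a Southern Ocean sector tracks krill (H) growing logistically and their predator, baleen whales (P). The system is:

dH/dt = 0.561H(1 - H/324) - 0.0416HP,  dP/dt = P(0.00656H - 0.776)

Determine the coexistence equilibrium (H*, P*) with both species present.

H* ≈ 118, P* ≈ 8.56

From dP/dt = 0 with P > 0: 0.00656H* = 0.776, so H* = 118.
Substitute into dH/dt = 0: 0.561(1 - 118/324) = 0.0416P*.
The bracket is 0.635, giving P* = 0.356/0.0416 = 8.56.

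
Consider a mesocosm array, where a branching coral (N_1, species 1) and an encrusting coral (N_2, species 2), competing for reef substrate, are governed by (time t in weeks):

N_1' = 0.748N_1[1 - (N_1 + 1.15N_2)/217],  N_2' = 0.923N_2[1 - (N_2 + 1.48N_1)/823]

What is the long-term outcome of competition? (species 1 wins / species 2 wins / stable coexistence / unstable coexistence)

Compare the nullcline intercepts: K1/α12 = 217/1.15 = 189 < K2 = 823; K2/α21 = 823/1.48 = 556 > K1 = 217.
Since the inequalities point opposite ways, species 2 can invade but species 1 cannot.

species 2 excludes species 1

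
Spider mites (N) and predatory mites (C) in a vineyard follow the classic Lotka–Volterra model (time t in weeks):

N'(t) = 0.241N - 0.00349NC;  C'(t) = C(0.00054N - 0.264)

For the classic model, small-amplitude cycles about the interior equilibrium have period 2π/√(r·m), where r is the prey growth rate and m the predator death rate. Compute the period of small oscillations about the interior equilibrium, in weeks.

T ≈ 24.9 weeks

Here r = 0.241 and m = 0.264, so r·m = 0.0636.
ω = √0.0636 = 0.252 per week, hence T = 2π/ω ≈ 24.9 weeks.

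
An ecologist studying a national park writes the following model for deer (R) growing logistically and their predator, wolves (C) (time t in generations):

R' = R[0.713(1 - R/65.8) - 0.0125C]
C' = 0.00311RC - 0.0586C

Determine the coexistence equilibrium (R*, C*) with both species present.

From dC/dt = 0 with C > 0: 0.00311R* = 0.0586, so R* = 18.8.
Substitute into dR/dt = 0: 0.713(1 - 18.8/65.8) = 0.0125C*.
The bracket is 0.714, giving C* = 0.509/0.0125 = 40.7.

R* ≈ 18.8, C* ≈ 40.7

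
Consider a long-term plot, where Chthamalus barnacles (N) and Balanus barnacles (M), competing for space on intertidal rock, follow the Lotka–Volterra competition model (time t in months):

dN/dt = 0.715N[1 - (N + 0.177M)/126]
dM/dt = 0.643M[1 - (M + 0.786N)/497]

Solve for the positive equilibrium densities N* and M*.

N* ≈ 44.2, M* ≈ 462

Setting both brackets to zero gives the nullclines N + 0.177M = 126 and 0.786N + M = 497.
Substituting M = 497 - 0.786N into the first: N(1 - 0.177·0.786) = 126 - 0.177·497.
So N* = 38/0.861 = 44.2, and then M* = 497 - 0.786·44.2 = 462.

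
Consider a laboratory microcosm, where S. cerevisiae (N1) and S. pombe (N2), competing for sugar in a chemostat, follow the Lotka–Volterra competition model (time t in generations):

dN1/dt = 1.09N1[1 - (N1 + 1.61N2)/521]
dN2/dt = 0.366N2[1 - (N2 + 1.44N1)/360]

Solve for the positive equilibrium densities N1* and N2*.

Setting both brackets to zero gives the nullclines N1 + 1.61N2 = 521 and 1.44N1 + N2 = 360.
Substituting N2 = 360 - 1.44N1 into the first: N1(1 - 1.61·1.44) = 521 - 1.61·360.
So N1* = -58.6/-1.32 = 44.4, and then N2* = 360 - 1.44·44.4 = 296.

N1* ≈ 44.4, N2* ≈ 296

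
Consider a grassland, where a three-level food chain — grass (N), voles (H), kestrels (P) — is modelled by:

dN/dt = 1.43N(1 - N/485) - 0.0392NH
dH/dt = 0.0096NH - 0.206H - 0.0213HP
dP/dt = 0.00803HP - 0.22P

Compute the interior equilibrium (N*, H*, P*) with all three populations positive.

From dP/dt = 0: 0.00803H* = 0.22, so H* = 27.4.
From dN/dt = 0: 1.43(1 - N*/485) = 0.0392·27.4, giving N* = 485·(1 - 0.751) = 121.
From dH/dt = 0: 0.0096·121 - 0.206 = 0.0213P*, so P* = 0.953/0.0213 = 44.8.

N* ≈ 121, H* ≈ 27.4, P* ≈ 44.8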